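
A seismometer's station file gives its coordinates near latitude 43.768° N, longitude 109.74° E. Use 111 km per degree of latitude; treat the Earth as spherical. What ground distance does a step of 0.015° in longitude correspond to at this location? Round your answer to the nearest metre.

1202 metres

0.015° of longitude at 43.768° is 0.015 × 111000 × cos 43.768° ≈ 0.015 × 80158.3 = 1202.37 m.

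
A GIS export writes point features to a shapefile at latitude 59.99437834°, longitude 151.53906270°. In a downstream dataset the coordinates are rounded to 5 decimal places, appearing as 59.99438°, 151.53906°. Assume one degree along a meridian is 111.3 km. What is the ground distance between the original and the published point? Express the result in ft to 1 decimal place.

0.8 ft

Δlat = 59.99437834 − 59.99438 = -0.00000166°; Δlon = 151.53906270 − 151.53906 = +0.00000270°.
North–south shift: -0.00000166 × 111300 = -0.184758 m.
East–west at this latitude: 0.00000270° × 111300 × cos 59.9944° ≈ 0.00000270 × 55659.5 = 0.150281 m.
Hypotenuse of the two orthogonal shifts: √(0.184758² + 0.150281²) = 0.238159 m.
In feet: 0.238159 m ÷ 0.3048 ≈ 0.78136 ft.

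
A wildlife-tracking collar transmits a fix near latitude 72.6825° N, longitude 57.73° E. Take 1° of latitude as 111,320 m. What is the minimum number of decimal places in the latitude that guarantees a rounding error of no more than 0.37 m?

One degree of latitude covers 111320 m.
Rounding to N decimal places gives at most 0.5 × 10⁻ᴺ degrees of error, i.e. 0.5 × 10⁻ᴺ × 111320 m.
Need 0.5 × 111320 × 10⁻ᴺ ≤ 0.37 → 10⁻ᴺ ≤ 6.648e-06, so N ≥ 5.18.
At 5 places the error can reach 0.557 m, but 6 places keeps it to 0.0557 m.

6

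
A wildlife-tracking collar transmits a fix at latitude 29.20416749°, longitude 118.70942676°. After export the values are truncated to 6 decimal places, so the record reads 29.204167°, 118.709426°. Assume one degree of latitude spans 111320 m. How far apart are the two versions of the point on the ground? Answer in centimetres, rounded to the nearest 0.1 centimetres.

9.2 centimetres

Δlat = 29.20416749 − 29.204167 = +0.00000049°; Δlon = 118.70942676 − 118.709426 = +0.00000076°.
North–south shift: 0.00000049 × 111320 = 0.0545468 m.
E–W at 29.2042°: 0.00000076° × 111320 × cos 29.2042° = 0.00000076 × 111320 × 0.8729 ≈ 0.073849 m.
Combined displacement = (0.0545468² + 0.073849²)^½ ≈ 0.0918097 m.
That is 0.0918097 m = 9.181 cm.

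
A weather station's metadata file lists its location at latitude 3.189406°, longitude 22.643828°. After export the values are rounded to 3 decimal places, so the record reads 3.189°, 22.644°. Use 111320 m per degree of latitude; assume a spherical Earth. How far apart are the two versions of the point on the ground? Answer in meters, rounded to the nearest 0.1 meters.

49.1 meters

The latitude changed by +0.000406° and the longitude by -0.000172°.
N–S: 0.000406° × 111320 m/° = 45.1959 m.
East–west at this latitude: -0.000172° × 111320 × cos 3.189° ≈ -0.000172 × 111148 = -19.1174 m.
Distance: √(45.1959² + 19.1174²) ≈ 49.0729 m.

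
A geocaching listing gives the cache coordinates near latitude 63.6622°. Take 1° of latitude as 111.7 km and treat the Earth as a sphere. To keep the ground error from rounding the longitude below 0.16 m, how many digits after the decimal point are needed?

At 63.6622° one degree of longitude covers 111700 × cos 63.6622° ≈ 111700 × 0.4437 ≈ 49557.1 m.
N decimal places → at most half a unit in the last place, 0.5 × 10⁻ᴺ° = 49557.1/2 × 10⁻ᴺ m.
Need 0.5 × 49557.1 × 10⁻ᴺ ≤ 0.16 → 10⁻ᴺ ≤ 6.457e-06, so N ≥ 5.19.
N = 5 would give 0.248 m (too coarse); N = 6 gives 0.0248 m ≤ 0.16 m.

6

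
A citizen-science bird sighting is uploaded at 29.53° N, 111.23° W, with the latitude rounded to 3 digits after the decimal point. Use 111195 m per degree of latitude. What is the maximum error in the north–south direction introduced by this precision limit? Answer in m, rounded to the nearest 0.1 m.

Rounding to 3 decimal places leaves the latitude within ±0.0005° of the true value.
So the N–S error is at most 0.0005 × 111195 = 55.5975 m.

55.6 m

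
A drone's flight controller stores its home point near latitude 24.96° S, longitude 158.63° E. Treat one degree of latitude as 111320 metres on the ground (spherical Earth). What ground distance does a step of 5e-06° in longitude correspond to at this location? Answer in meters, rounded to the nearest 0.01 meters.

0.50 meters

5e-06° of longitude at 24.96° is 5e-06 × 111320 × cos 24.96° ≈ 5e-06 × 100923 = 0.504615 m.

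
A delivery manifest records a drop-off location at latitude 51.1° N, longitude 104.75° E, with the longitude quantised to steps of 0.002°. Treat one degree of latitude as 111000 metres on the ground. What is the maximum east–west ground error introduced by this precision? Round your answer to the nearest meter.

70 meters

With a 0.002° grid the true value lies within half a step, ±0.002°/2 = ±0.001°, of the stored one.
At latitude 51.1° a degree of longitude spans 111000 m × cos 51.1° = 111000 × 0.6280 ≈ 69703.9 m.
East–west error: 0.001° × 69703.9 m/° ≈ 69.7039 m.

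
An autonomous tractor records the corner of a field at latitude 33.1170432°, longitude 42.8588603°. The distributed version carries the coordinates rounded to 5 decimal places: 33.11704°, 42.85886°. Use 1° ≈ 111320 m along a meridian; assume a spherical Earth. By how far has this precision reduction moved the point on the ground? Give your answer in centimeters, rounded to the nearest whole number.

36 centimeters

Δlat = 33.1170432 − 33.11704 = +0.0000032°; Δlon = 42.8588603 − 42.85886 = +0.0000003°.
N–S: 0.0000032° × 111320 m/° = 0.356224 m.
E–W at 33.117°: 0.0000003° × 111320 × cos 33.117° = 0.0000003 × 111320 × 0.8376 ≈ 0.027971 m.
Hypotenuse of the two orthogonal shifts: √(0.356224² + 0.027971²) = 0.35732 m.
That is 0.35732 m = 35.732 cm.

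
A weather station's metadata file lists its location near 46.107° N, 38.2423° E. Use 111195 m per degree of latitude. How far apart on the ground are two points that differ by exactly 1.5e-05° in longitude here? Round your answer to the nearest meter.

At 46.107° a degree of longitude is 111195 × cos 46.107° ≈ 77093 m, so 1.5e-05° corresponds to 1.1564 m.

1 meters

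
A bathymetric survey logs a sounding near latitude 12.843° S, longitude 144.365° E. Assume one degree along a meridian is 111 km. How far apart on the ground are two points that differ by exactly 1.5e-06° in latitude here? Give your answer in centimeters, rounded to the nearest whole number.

1.5e-06° × 111000 m/° = 0.1665 m.
That is 0.1665 m = 16.65 cm.

17 centimeters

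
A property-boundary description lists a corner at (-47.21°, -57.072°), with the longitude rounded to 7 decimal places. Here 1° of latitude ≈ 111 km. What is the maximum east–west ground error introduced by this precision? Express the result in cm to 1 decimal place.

Rounding to 7 decimal places leaves the longitude within ±5e-08° of the true value.
At latitude 47.21° a degree of longitude spans 111000 m × cos 47.21° = 111000 × 0.6793 ≈ 75403.8 m.
Maximum E–W displacement: 5e-08 × 75403.8 = 0.00377019 m.
That is 0.00377019 m = 0.37702 cm.

0.4 cm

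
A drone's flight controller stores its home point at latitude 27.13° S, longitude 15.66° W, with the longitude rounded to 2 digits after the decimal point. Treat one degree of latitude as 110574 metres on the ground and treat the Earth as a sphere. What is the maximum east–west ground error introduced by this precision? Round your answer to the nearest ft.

Rounding to 2 decimal places leaves the longitude within ±0.005° of the true value.
At latitude 27.13° a degree of longitude spans 110574 m × cos 27.13° = 110574 × 0.8900 ≈ 98408 m.
East–west error: 0.005° × 98408 m/° ≈ 492.04 m.
Converting: 492.04 m × 3.2808 ft/m ≈ 1614.3 ft.

1614 ft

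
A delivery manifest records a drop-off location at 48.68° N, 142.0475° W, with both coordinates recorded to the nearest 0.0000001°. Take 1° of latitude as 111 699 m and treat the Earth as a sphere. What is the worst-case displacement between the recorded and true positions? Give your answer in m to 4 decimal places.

Rounding to 7 decimal places leaves each coordinate within ±5e-08° of the true value.
N–S: 5e-08° × 111699 m/° = 0.00558495 m.
East–west component at 48.68°: 5e-08° × 111699 × cos 48.68° ≈ 5e-08 × 73750.8 ≈ 0.00368754 m.
Combining orthogonally: (0.00558495² + 0.00368754²)^½ ≈ 0.0066925 m.

0.0067 m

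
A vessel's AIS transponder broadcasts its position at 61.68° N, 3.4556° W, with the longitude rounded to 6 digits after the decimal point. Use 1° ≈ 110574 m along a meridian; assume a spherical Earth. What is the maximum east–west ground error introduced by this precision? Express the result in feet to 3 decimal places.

0.086 feet

Rounding to 6 decimal places leaves the longitude within ±5e-07° of the true value.
One degree of longitude at 61.68° is 110574 × cos 61.68° ≈ 110574 × 0.4744 = 52455.8 m.
East–west error: 5e-07° × 52455.8 m/° ≈ 0.0262279 m.
Converting: 0.0262279 m × 3.2808 ft/m ≈ 0.08605 ft.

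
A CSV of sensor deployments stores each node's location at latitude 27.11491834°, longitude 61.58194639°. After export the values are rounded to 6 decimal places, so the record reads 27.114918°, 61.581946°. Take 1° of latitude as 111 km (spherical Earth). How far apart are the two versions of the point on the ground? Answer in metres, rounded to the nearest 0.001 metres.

0.054 metres

The latitude changed by +0.00000034° and the longitude by +0.00000039°.
N–S: 0.00000034° × 111000 m/° = 0.03774 m.
East–west at this latitude: 0.00000039° × 111000 × cos 27.1149° ≈ 0.00000039 × 98800.5 = 0.0385322 m.
Combined displacement = (0.03774² + 0.0385322²)^½ ≈ 0.0539355 m.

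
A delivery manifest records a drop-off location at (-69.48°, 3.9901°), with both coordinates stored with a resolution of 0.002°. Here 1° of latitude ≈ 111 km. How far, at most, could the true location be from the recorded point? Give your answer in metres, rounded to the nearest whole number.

With a 0.002° grid the true value lies within half a step, ±0.002°/2 = ±0.001°, of the stored one.
Latitude error → 0.001 × 111000 = 111 m along the meridian.
E–W at 69.48°: 0.001° × 111000 × cos 69.48° = 0.001 × 111000 × 0.3505 ≈ 38.9093 m.
Worst case both components are at the extreme and orthogonal: √(111² + 38.9093²) ≈ 117.622 m.

118 metres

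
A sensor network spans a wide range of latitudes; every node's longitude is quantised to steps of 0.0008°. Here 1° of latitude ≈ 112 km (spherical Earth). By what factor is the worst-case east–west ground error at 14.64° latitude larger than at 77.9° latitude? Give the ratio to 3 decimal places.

With a 0.0008° grid the true value lies within half a step, ±0.0008°/2 = ±0.0004°, of the stored one.
At 14.64°: 0.0004° × 112000 × cos 14.64° = 0.0004 × 112000 × 0.9675 ≈ 43.345 m.
Error at 77.9° = 0.0004° × 112000 × cos 77.9° ≈ 44.8 × 0.2096 = 9.3909 m.
Ratio: 43.345 / 9.3909 = cos 14.64° / cos 77.9° ≈ 4.6157.

4.616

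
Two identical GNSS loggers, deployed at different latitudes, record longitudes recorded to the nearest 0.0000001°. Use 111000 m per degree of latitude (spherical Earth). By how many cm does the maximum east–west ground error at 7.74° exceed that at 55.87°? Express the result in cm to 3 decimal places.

Rounding to 7 decimal places leaves the longitude within ±5e-08° of the true value.
Error at 7.74° = 5e-08° × 111000 × cos 7.74° ≈ 0.00555 × 0.9909 = 0.0054994 m.
At 55.87°: 5e-08° × 111000 × cos 55.87° = 5e-08 × 111000 × 0.5611 ≈ 0.003114 m.
So the lower-latitude error exceeds the higher by 0.0054994 − 0.003114 = 0.0023855 m.
That is 0.00238548 m = 0.23855 cm.

0.239 cm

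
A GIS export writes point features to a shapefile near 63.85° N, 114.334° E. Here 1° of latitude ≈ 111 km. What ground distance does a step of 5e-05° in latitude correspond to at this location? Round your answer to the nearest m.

Along a meridian 5e-05° is 5e-05 × 111000 = 5.55 m.

6 m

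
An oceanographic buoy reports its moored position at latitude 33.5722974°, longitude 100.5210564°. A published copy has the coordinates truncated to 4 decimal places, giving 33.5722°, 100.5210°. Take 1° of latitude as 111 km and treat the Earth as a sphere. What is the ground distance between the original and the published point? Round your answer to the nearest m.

Δlat = 33.5722974 − 33.5722 = +0.0000974°; Δlon = 100.5210564 − 100.5210 = +0.0000564°.
North–south shift: 0.0000974 × 111000 = 10.8114 m.
E–W at 33.5722°: 0.0000564° × 111000 × cos 33.5722° = 0.0000564 × 111000 × 0.8332 ≈ 5.2161 m.
Distance: √(10.8114² + 5.2161²) ≈ 12.0039 m.

12 m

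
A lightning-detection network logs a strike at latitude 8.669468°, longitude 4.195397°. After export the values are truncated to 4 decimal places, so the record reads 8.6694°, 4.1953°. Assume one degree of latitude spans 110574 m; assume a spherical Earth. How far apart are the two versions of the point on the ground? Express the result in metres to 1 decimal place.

The latitude changed by +0.000068° and the longitude by +0.000097°.
North–south shift: 0.000068 × 110574 = 7.51903 m.
East–west at this latitude: 0.000097° × 110574 × cos 8.6694° ≈ 0.000097 × 109311 = 10.6031 m.
Hypotenuse of the two orthogonal shifts: √(7.51903² + 10.6031²) = 12.9985 m.

13.0 metres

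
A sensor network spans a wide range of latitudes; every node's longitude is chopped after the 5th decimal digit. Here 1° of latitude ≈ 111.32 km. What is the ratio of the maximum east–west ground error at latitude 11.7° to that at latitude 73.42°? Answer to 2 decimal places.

3.43

Truncating at 5 decimal places can drop up to a full unit in the last place, so the longitude may be off by as much as 1e-05°.
Error at 11.7° = 1e-05° × 111320 × cos 11.7° ≈ 1.1132 × 0.9792 = 1.0901 m.
At 73.42°: 1e-05° × 111320 × cos 73.42° = 1e-05 × 111320 × 0.2854 ≈ 0.31766 m.
Ratio: 1.0901 / 0.31766 = cos 11.7° / cos 73.42° ≈ 3.4316.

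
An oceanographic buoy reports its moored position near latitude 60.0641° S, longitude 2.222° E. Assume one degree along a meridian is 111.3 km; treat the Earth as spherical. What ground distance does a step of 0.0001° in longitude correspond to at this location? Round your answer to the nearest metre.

6 metres

One degree of longitude here spans 111300 × cos 60.0641° = 111300 × 0.4990 ≈ 55542.1 m; 0.0001° of that is 5.55421 m.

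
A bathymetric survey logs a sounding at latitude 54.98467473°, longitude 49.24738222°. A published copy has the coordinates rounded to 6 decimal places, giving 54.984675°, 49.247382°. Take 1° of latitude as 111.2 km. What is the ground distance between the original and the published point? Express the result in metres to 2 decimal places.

The latitude changed by -0.00000027° and the longitude by +0.00000022°.
N–S: -0.00000027° × 111200 m/° = -0.030024 m.
E–W at 54.9847°: 0.00000022° × 111200 × cos 54.9847° = 0.00000022 × 111200 × 0.5738 ≈ 0.0140373 m.
Hypotenuse of the two orthogonal shifts: √(0.030024² + 0.0140373²) = 0.0331434 m.

0.03 metres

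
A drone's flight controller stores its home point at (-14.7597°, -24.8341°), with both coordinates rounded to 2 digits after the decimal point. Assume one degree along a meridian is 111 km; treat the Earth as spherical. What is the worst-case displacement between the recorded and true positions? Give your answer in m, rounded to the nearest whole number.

772 m

Rounding to 2 decimal places leaves each coordinate within ±0.005° of the true value.
Latitude error → 0.005 × 111000 = 555 m along the meridian.
Longitude error → 0.005 × 111000 × cos 14.7597° = 0.005 × 111000 × 0.9670 ≈ 536.687 m.
The two errors are perpendicular, so the maximum displacement is √(555² + 536.687²) ≈ 772.048 m.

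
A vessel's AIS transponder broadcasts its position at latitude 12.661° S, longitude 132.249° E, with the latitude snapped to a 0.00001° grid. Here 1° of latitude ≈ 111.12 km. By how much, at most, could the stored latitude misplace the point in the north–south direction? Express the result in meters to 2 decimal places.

With a 0.00001° grid the true value lies within half a step, ±0.00001°/2 = ±5e-06°, of the stored one.
So the N–S error is at most 5e-06 × 111120 = 0.5556 m.

0.56 meters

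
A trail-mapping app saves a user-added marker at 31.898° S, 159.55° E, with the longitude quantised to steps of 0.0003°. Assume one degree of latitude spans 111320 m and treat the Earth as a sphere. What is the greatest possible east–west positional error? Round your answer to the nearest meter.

With a 0.0003° grid the true value lies within half a step, ±0.0003°/2 = ±0.00015°, of the stored one.
One degree of longitude at 31.898° is 111320 × cos 31.898° ≈ 111320 × 0.8490 = 94509.6 m.
So at most 0.00015° × 94509.6 ≈ 14.1764 m east–west.

14 meters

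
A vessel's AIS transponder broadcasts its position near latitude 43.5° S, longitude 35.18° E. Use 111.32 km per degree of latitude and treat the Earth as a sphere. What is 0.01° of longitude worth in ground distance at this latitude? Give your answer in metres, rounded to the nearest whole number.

807 metres

0.01° of longitude at 43.5° is 0.01 × 111320 × cos 43.5° ≈ 0.01 × 80748.7 = 807.487 m.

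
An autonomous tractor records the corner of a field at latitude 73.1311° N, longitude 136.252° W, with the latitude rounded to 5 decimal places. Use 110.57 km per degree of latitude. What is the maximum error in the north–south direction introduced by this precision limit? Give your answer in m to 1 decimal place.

Rounding to 5 decimal places leaves the latitude within ±5e-06° of the true value.
North–south distance: 5e-06° × 110570 m/° = 0.55285 m.

0.6 m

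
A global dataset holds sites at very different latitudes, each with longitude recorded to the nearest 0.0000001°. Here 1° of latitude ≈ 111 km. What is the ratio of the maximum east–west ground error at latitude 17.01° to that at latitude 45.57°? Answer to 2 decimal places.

Rounding to 7 decimal places leaves the longitude within ±5e-08° of the true value.
At 17.01°: 5e-08° × 111000 × cos 17.01° = 5e-08 × 111000 × 0.9563 ≈ 0.0053072 m.
Error at 45.57° = 5e-08° × 111000 × cos 45.57° ≈ 0.00555 × 0.7000 = 0.0038852 m.
The ratio reduces to cos 17.01° / cos 45.57° = 0.9563/0.7000 ≈ 1.3660.

1.37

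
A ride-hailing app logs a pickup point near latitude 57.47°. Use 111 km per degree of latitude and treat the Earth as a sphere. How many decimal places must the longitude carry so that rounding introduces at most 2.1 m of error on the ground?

At 57.47° one degree of longitude covers 111000 × cos 57.47° ≈ 111000 × 0.5377 ≈ 59689.3 m.
With N decimal places the half-ulp bound is 0.5·10⁻ᴺ°, or 0.5·10⁻ᴺ × 59689.3 m on the ground.
Need 0.5 × 59689.3 × 10⁻ᴺ ≤ 2.1 → 10⁻ᴺ ≤ 7.036e-05, so N ≥ 4.15.
N = 4 would give 2.98 m (too coarse); N = 5 gives 0.298 m ≤ 2.1 m.

5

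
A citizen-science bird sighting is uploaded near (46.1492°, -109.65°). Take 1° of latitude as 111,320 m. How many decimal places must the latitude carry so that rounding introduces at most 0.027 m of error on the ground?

7

One degree of latitude covers 111320 m.
N decimal places → at most half a unit in the last place, 0.5 × 10⁻ᴺ° = 111320/2 × 10⁻ᴺ m.
Setting 55660 × 10⁻ᴺ ≤ 0.027 gives 10ᴺ ≥ 2.061e+06, i.e. N ≥ 6.31.
So 7 decimal places suffice (0.00557 m); 6 would allow up to 0.0557 m.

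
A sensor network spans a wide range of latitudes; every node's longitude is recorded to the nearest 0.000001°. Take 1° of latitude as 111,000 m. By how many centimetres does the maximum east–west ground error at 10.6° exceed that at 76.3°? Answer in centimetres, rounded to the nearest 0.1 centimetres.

4.1 centimetres

Rounding to 6 decimal places leaves the longitude within ±5e-07° of the true value.
Error at 10.6° = 5e-07° × 111000 × cos 10.6° ≈ 0.0555 × 0.9829 = 0.054553 m.
At 76.3°: 5e-07° × 111000 × cos 76.3° = 5e-07 × 111000 × 0.2368 ≈ 0.013145 m.
So the lower-latitude error exceeds the higher by 0.054553 − 0.013145 = 0.041408 m.
That is 0.0414084 m = 4.1408 cm.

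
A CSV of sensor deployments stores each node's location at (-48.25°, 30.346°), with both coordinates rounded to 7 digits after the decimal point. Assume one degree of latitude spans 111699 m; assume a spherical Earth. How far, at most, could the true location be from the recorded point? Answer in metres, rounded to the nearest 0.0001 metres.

Rounding to 7 decimal places leaves each coordinate within ±5e-08° of the true value.
N–S: 5e-08° × 111699 m/° = 0.00558495 m.
E–W at 48.25°: 5e-08° × 111699 × cos 48.25° = 5e-08 × 111699 × 0.6659 ≈ 0.00371892 m.
The two errors are perpendicular, so the maximum displacement is √(0.00558495² + 0.00371892²) ≈ 0.00670984 m.

0.0067 metres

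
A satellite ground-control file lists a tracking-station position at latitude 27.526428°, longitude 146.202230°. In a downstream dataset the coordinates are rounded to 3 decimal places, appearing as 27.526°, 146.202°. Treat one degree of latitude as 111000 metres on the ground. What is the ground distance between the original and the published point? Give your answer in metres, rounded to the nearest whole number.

53 metres

The latitude changed by +0.000428° and the longitude by +0.000230°.
North–south shift: 0.000428 × 111000 = 47.508 m.
E–W at 27.526°: 0.000230° × 111000 × cos 27.526° = 0.000230 × 111000 × 0.8868 ≈ 22.64 m.
Hypotenuse of the two orthogonal shifts: √(47.508² + 22.64²) = 52.6268 m.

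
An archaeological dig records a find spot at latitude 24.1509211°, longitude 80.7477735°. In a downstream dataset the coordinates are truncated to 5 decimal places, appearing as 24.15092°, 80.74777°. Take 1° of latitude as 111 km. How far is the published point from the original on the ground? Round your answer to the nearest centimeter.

Δlat = 24.1509211 − 24.15092 = +0.0000011°; Δlon = 80.7477735 − 80.74777 = +0.0000035°.
N–S: 0.0000011° × 111000 m/° = 0.1221 m.
E–W at 24.1509°: 0.0000035° × 111000 × cos 24.1509° = 0.0000035 × 111000 × 0.9125 ≈ 0.354495 m.
Combined displacement = (0.1221² + 0.354495²)^½ ≈ 0.374933 m.
That is 0.374933 m = 37.493 cm.

37 centimeters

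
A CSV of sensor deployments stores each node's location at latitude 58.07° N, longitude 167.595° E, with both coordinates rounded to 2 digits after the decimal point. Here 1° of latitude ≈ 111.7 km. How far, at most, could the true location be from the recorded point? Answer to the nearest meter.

Rounding to 2 decimal places leaves each coordinate within ±0.005° of the true value.
North–south component: 0.005° × 111700 = 558.5 m.
Longitude error → 0.005 × 111700 × cos 58.07° = 0.005 × 111700 × 0.5289 ≈ 295.381 m.
Worst case both components are at the extreme and orthogonal: √(558.5² + 295.381²) ≈ 631.801 m.

632 meters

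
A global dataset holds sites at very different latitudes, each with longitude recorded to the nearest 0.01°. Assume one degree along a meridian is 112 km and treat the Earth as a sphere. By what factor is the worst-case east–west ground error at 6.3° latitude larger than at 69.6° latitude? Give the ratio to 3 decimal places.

Rounding to 2 decimal places leaves the longitude within ±0.005° of the true value.
At 6.3°: 0.005° × 112000 × cos 6.3° = 0.005 × 112000 × 0.9940 ≈ 556.62 m.
At 69.6°: 0.005° × 112000 × cos 69.6° = 0.005 × 112000 × 0.3486 ≈ 195.2 m.
The ratio reduces to cos 6.3° / cos 69.6° = 0.9940/0.3486 ≈ 2.8515.

2.852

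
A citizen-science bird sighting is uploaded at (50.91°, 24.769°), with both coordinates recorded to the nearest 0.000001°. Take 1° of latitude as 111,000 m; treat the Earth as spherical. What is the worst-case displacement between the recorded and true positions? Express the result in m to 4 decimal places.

0.0656 m

Rounding to 6 decimal places leaves each coordinate within ±5e-07° of the true value.
North–south component: 5e-07° × 111000 = 0.0555 m.
Longitude error → 5e-07 × 111000 × cos 50.91° = 5e-07 × 111000 × 0.6305 ≈ 0.034995 m.
Worst case both components are at the extreme and orthogonal: √(0.0555² + 0.034995²) ≈ 0.0656117 m.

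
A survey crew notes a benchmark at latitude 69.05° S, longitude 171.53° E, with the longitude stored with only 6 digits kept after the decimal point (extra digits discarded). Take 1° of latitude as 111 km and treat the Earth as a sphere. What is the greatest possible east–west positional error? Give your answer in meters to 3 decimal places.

Truncating at 6 decimal places can drop up to a full unit in the last place, so the longitude may be off by as much as 1e-06°.
One degree of longitude at 69.05° is 111000 × cos 69.05° ≈ 111000 × 0.3576 = 39688.4 m.
So at most 1e-06° × 39688.4 ≈ 0.0396884 m east–west.

0.040 meters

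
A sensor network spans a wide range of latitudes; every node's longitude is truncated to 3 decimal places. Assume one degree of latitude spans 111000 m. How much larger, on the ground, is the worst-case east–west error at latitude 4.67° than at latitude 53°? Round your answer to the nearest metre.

Truncating at 3 decimal places can drop up to a full unit in the last place, so the longitude may be off by as much as 0.001°.
At 4.67°: 0.001° × 111000 × cos 4.67° = 0.001 × 111000 × 0.9967 ≈ 110.63 m.
Error at 53° = 0.001° × 111000 × cos 53° ≈ 111 × 0.6018 = 66.801 m.
Difference: 110.63 − 66.801 = 43.83 m.

44 metres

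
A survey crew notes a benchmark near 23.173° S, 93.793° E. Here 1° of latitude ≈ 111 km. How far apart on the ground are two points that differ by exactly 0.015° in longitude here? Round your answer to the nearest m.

1531 m

0.015° of longitude at 23.173° is 0.015 × 111000 × cos 23.173° ≈ 0.015 × 102045 = 1530.67 m.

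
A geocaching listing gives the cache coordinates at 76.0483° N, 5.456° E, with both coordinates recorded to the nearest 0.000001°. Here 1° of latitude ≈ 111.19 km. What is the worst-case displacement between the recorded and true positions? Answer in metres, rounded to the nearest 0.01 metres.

0.06 metres

Rounding to 6 decimal places leaves each coordinate within ±5e-07° of the true value.
N–S: 5e-07° × 111190 m/° = 0.055595 m.
Longitude error → 5e-07 × 111190 × cos 76.0483° = 5e-07 × 111190 × 0.2411 ≈ 0.0134042 m.
The two errors are perpendicular, so the maximum displacement is √(0.055595² + 0.0134042²) ≈ 0.0571881 m.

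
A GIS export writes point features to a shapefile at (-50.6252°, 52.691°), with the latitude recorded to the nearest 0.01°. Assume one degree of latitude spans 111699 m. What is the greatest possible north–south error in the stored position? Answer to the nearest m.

Rounding to 2 decimal places leaves the latitude within ±0.005° of the true value.
Along the meridian that is 0.005° × 111699 m/° = 558.495 m.

558 m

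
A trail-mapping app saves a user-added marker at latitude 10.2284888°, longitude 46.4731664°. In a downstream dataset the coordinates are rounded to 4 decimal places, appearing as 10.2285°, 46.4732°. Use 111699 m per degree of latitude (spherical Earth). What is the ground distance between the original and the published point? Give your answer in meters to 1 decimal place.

The latitude changed by -0.0000112° and the longitude by -0.0000336°.
North–south shift: -0.0000112 × 111699 = -1.25103 m.
E–W at 10.2285°: -0.0000336° × 111699 × cos 10.2285° = -0.0000336 × 111699 × 0.9841 ≈ -3.69344 m.
Hypotenuse of the two orthogonal shifts: √(1.25103² + 3.69344²) = 3.89956 m.

3.9 meters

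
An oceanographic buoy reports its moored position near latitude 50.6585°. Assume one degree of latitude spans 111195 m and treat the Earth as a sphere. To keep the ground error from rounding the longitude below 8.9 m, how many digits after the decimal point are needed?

At 50.6585° one degree of longitude covers 111195 × cos 50.6585° ≈ 111195 × 0.6339 ≈ 70491.1 m.
Rounding to N decimal places gives at most 0.5 × 10⁻ᴺ degrees of error, i.e. 0.5 × 10⁻ᴺ × 70491.1 m.
Setting 35245.5 × 10⁻ᴺ ≤ 8.9 gives 10ᴺ ≥ 3960, i.e. N ≥ 3.60.
N = 3 would give 35.2 m (too coarse); N = 4 gives 3.52 m ≤ 8.9 m.

4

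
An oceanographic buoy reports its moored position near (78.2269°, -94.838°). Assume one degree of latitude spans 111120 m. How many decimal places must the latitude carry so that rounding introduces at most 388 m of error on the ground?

One degree of latitude covers 111120 m.
Rounding to N decimal places gives at most 0.5 × 10⁻ᴺ degrees of error, i.e. 0.5 × 10⁻ᴺ × 111120 m.
Setting 55560 × 10⁻ᴺ ≤ 388 gives 10ᴺ ≥ 143.2, i.e. N ≥ 2.16.
N = 2 would give 556 m (too coarse); N = 3 gives 55.6 m ≤ 388 m.

3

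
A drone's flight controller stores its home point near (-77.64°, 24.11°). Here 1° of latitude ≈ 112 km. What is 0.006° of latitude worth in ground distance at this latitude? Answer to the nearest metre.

672 metres

Along a meridian 0.006° is 0.006 × 112000 = 672 m.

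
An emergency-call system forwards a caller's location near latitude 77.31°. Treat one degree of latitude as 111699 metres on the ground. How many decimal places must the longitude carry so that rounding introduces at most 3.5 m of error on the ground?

At 77.31° one degree of longitude covers 111699 × cos 77.31° ≈ 111699 × 0.2197 ≈ 24537.6 m.
With N decimal places the half-ulp bound is 0.5·10⁻ᴺ°, or 0.5·10⁻ᴺ × 24537.6 m on the ground.
Setting 12268.8 × 10⁻ᴺ ≤ 3.5 gives 10ᴺ ≥ 3505, i.e. N ≥ 3.54.
So 4 decimal places suffice (1.23 m); 3 would allow up to 12.3 m.

4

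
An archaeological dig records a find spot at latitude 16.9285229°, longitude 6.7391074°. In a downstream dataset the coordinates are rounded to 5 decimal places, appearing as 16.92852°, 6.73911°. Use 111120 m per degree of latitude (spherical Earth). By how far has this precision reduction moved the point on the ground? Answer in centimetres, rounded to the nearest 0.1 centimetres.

42.5 centimetres

Δlat = 16.9285229 − 16.92852 = +0.0000029°; Δlon = 6.7391074 − 6.73911 = -0.0000026°.
North–south shift: 0.0000029 × 111120 = 0.322248 m.
East–west at this latitude: -0.0000026° × 111120 × cos 16.9285° ≈ -0.0000026 × 106305 = -0.276393 m.
Combined displacement = (0.322248² + 0.276393²)^½ ≈ 0.424543 m.
That is 0.424543 m = 42.454 cm.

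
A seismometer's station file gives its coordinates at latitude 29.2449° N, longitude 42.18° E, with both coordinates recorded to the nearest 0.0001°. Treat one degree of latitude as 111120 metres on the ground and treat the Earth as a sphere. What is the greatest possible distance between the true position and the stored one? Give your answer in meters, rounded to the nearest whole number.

Rounding to 4 decimal places leaves each coordinate within ±5e-05° of the true value.
North–south component: 5e-05° × 111120 = 5.556 m.
East–west component at 29.2449°: 5e-05° × 111120 × cos 29.2449° ≈ 5e-05 × 96956.6 ≈ 4.84783 m.
Combining orthogonally: (5.556² + 4.84783²)^½ ≈ 7.37364 m.

7 meters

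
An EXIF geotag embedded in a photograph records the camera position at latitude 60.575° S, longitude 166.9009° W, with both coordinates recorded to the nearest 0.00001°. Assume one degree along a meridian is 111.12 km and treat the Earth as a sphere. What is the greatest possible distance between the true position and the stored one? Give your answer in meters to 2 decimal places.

Rounding to 5 decimal places leaves each coordinate within ±5e-06° of the true value.
N–S: 5e-06° × 111120 m/° = 0.5556 m.
Longitude error → 5e-06 × 111120 × cos 60.575° = 5e-06 × 111120 × 0.4913 ≈ 0.272957 m.
The two errors are perpendicular, so the maximum displacement is √(0.5556² + 0.272957²) ≈ 0.619029 m.

0.62 meters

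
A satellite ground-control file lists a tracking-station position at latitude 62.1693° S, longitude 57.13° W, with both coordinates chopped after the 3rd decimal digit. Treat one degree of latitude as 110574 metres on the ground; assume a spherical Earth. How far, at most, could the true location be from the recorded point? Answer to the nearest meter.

122 meters

Truncating at 3 decimal places can drop up to a full unit in the last place, so each coordinate may be off by as much as 0.001°.
N–S: 0.001° × 110574 m/° = 110.574 m.
East–west component at 62.1693°: 0.001° × 110574 × cos 62.1693° ≈ 0.001 × 51622.6 ≈ 51.6226 m.
Worst case both components are at the extreme and orthogonal: √(110.574² + 51.6226²) ≈ 122.031 m.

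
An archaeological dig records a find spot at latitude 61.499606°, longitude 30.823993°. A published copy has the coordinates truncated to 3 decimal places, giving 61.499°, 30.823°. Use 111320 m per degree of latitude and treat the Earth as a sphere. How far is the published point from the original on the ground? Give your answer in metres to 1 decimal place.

The latitude changed by +0.000606° and the longitude by +0.000993°.
North–south shift: 0.000606 × 111320 = 67.4599 m.
East–west at this latitude: 0.000993° × 111320 × cos 61.499° ≈ 0.000993 × 53119 = 52.7472 m.
Distance: √(67.4599² + 52.7472²) ≈ 85.6336 m.

85.6 metres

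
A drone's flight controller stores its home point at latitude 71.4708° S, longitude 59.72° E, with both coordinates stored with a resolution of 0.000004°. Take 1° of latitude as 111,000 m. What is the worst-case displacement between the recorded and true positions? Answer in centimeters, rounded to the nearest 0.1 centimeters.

23.3 centimeters

With a 0.000004° grid the true value lies within half a step, ±0.000004°/2 = ±2e-06°, of the stored one.
N–S: 2e-06° × 111000 m/° = 0.222 m.
East–west component at 71.4708°: 2e-06° × 111000 × cos 71.4708° ≈ 2e-06 × 35274.5 ≈ 0.0705489 m.
The two errors are perpendicular, so the maximum displacement is √(0.222² + 0.0705489²) ≈ 0.23294 m.
That is 0.23294 m = 23.294 cm.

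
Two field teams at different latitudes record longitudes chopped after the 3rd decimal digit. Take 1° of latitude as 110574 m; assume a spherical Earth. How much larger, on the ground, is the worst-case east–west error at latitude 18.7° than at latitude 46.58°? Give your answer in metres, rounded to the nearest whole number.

Truncating at 3 decimal places can drop up to a full unit in the last place, so the longitude may be off by as much as 0.001°.
At 18.7°: 0.001° × 110574 × cos 18.7° = 0.001 × 110574 × 0.9472 ≈ 104.74 m.
At 46.58°: 0.001° × 110574 × cos 46.58° = 0.001 × 110574 × 0.6873 ≈ 76.002 m.
Difference: 104.74 − 76.002 = 28.735 m.

29 metres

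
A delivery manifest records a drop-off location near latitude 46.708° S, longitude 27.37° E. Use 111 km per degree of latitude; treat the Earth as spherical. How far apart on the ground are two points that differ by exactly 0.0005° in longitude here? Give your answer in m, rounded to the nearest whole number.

0.0005° of longitude at 46.708° is 0.0005 × 111000 × cos 46.708° ≈ 0.0005 × 76114.6 = 38.0573 m.

38 m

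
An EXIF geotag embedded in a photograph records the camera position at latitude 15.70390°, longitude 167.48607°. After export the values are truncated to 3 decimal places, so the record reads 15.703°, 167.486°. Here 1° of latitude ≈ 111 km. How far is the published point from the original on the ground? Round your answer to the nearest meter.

Δlat = 15.70390 − 15.703 = +0.00090°; Δlon = 167.48607 − 167.486 = +0.00007°.
North–south shift: 0.00090 × 111000 = 99.9 m.
E–W at 15.703°: 0.00007° × 111000 × cos 15.703° = 0.00007 × 111000 × 0.9627 ≈ 7.48 m.
Combined displacement = (99.9² + 7.48²)^½ ≈ 100.18 m.

100 meters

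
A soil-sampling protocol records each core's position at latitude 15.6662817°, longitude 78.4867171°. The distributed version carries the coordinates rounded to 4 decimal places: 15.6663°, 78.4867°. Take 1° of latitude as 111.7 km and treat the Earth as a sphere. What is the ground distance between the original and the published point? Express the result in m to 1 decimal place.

2.7 m

Δlat = 15.6662817 − 15.6663 = -0.0000183°; Δlon = 78.4867171 − 78.4867 = +0.0000171°.
N–S: -0.0000183° × 111700 m/° = -2.04411 m.
E–W at 15.6663°: 0.0000171° × 111700 × cos 15.6663° = 0.0000171 × 111700 × 0.9629 ≈ 1.83911 m.
Distance: √(2.04411² + 1.83911²) ≈ 2.74968 m.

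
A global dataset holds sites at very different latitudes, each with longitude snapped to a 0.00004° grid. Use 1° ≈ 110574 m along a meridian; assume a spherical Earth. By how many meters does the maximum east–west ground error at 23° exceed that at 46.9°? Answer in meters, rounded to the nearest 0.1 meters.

With a 0.00004° grid the true value lies within half a step, ±0.00004°/2 = ±2e-05°, of the stored one.
Error at 23° = 2e-05° × 110574 × cos 23° ≈ 2.2115 × 0.9205 = 2.0357 m.
Error at 46.9° = 2e-05° × 110574 × cos 46.9° ≈ 2.2115 × 0.6833 = 1.511 m.
Difference: 2.0357 − 1.511 = 0.52463 m.

0.5 meters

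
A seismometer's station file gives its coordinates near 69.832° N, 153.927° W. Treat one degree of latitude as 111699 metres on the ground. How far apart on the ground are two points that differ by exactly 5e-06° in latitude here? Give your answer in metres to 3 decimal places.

0.558 metres

Along a meridian 5e-06° is 5e-06 × 111699 = 0.558495 m.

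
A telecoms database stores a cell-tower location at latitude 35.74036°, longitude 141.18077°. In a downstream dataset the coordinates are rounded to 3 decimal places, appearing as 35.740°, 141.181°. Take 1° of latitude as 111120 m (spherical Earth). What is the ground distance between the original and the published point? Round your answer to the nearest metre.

Δlat = 35.74036 − 35.740 = +0.00036°; Δlon = 141.18077 − 141.181 = -0.00023°.
North–south shift: 0.00036 × 111120 = 40.0032 m.
E–W at 35.74°: -0.00023° × 111120 × cos 35.74° = -0.00023 × 111120 × 0.8117 ≈ -20.7445 m.
Combined displacement = (40.0032² + 20.7445²)^½ ≈ 45.0621 m.

45 metres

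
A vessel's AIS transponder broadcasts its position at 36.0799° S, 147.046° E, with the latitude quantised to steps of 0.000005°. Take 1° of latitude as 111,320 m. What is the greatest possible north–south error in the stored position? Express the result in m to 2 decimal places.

0.28 m

With a 0.000005° grid the true value lies within half a step, ±0.000005°/2 = ±2.5e-06°, of the stored one.
Along the meridian that is 2.5e-06° × 111320 m/° = 0.2783 m.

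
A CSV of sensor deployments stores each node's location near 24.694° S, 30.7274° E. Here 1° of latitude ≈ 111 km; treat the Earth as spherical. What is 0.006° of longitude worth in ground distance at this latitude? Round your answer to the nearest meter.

0.006° of longitude at 24.694° is 0.006 × 111000 × cos 24.694° ≈ 0.006 × 100849 = 605.096 m.

605 meters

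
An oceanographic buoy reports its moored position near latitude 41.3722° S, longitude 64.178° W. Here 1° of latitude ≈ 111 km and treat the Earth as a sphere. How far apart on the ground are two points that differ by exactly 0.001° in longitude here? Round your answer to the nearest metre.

83 metres

One degree of longitude here spans 111000 × cos 41.3722° = 111000 × 0.7504 ≈ 83297.9 m; 0.001° of that is 83.2979 m.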